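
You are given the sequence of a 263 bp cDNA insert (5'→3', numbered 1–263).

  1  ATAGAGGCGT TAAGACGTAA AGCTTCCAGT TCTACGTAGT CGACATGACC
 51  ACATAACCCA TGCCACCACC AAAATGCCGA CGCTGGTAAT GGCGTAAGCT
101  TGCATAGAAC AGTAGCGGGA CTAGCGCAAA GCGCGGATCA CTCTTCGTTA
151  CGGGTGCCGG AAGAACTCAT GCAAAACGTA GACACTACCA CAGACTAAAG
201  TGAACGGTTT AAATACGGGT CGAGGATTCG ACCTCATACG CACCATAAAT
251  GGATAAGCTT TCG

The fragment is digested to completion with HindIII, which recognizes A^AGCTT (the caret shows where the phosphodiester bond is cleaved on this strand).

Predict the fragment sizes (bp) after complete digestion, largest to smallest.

159, 76, 20, 8 bp

HindIII sites (AAGCTT) start at positions 20, 96, 255.
HindIII cuts after the first base of each site, so after positions 20, 96, 255.
Linear molecule, 3 cuts → 4 fragments:
  1–20 → 20 bp
  21–96 → 76 bp
  97–255 → 159 bp
  256–263 → 8 bp
Sorted largest to smallest: 159, 76, 20, 8 bp.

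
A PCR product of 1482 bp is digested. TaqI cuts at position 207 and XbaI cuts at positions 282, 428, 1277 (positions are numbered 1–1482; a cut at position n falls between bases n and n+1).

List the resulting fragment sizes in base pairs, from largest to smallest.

849, 207, 205, 146, 75 bp

Combined cut positions (sorted): 207, 282, 428, 1277.
Linear molecule, 4 cuts → 5 fragments:
  207 − 0 = 207 bp
  282 − 207 = 75 bp
  428 − 282 = 146 bp
  1277 − 428 = 849 bp
  1482 − 1277 = 205 bp
Sorted largest to smallest: 849, 207, 205, 146, 75 bp.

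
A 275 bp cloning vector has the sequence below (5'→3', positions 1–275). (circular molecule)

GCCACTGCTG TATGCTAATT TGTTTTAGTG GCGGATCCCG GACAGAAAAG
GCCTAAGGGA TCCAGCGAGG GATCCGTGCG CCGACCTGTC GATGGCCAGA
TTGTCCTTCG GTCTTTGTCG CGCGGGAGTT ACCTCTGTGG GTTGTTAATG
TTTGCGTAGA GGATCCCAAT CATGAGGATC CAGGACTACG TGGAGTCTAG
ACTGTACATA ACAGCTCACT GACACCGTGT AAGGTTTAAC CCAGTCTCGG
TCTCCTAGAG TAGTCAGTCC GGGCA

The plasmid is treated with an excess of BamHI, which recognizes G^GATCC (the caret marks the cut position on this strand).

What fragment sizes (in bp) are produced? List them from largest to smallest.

BamHI sites (GGATCC) start at positions 33, 58, 70, 161, 176.
BamHI cuts after the first base of each site, so after positions 33, 58, 70, 161, 176.
Circular molecule, 5 cuts → 5 fragments:
  34–58 → 25 bp
  59–70 → 12 bp
  71–161 → 91 bp
  162–176 → 15 bp
  177–275 then 1–33 → 99 + 33 = 132 bp
Sorted largest to smallest: 132, 91, 25, 15, 12 bp.

132, 91, 25, 15, 12 bp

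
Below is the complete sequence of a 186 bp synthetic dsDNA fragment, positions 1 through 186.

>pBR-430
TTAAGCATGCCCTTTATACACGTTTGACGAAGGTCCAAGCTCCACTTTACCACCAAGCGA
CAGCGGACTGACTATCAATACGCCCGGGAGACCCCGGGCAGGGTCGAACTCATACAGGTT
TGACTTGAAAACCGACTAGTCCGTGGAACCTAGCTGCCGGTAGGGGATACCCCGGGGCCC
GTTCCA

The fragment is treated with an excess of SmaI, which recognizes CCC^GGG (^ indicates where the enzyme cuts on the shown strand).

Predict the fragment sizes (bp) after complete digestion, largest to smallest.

85, 78, 13, 10 bp

SmaI sites (CCCGGG) start at positions 83, 93, 171.
SmaI cuts after base 3 of each site, so after positions 85, 95, 173.
Linear molecule, 3 cuts → 4 fragments:
  1–85 → 85 bp
  86–95 → 10 bp
  96–173 → 78 bp
  174–186 → 13 bp
Sorted largest to smallest: 85, 78, 13, 10 bp.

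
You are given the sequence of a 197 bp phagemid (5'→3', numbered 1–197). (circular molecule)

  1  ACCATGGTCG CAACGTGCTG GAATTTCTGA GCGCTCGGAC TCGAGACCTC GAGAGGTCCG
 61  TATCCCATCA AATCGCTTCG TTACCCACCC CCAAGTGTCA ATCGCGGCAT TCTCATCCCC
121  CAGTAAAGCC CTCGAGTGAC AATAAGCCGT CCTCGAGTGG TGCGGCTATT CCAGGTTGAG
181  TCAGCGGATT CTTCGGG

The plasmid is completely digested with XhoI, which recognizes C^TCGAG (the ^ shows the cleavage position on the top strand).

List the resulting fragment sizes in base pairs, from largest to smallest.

85, 83, 21, 8 bp

XhoI sites (CTCGAG) start at positions 40, 48, 131, 152.
XhoI cuts after the first base of each site, so after positions 40, 48, 131, 152.
Circular molecule, 4 cuts → 4 fragments:
  41–48 → 8 bp
  49–131 → 83 bp
  132–152 → 21 bp
  153–197 then 1–40 → 45 + 40 = 85 bp
Sorted largest to smallest: 85, 83, 21, 8 bp.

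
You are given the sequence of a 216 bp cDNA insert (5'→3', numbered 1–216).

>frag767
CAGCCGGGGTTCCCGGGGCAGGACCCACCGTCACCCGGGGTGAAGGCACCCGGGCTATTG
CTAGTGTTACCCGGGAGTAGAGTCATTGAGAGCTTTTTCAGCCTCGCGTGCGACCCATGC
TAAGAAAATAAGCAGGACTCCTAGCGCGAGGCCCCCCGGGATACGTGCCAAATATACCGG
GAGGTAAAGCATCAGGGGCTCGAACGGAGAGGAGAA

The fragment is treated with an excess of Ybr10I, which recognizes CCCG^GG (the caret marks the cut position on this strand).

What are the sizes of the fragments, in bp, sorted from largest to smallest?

Ybr10I sites (CCCGGG) start at positions 12, 34, 49, 70, 155.
Ybr10I cuts after base 4 of each site, so after positions 15, 37, 52, 73, 158.
Linear molecule, 5 cuts → 6 fragments:
  1–15 → 15 bp
  16–37 → 22 bp
  38–52 → 15 bp
  53–73 → 21 bp
  74–158 → 85 bp
  159–216 → 58 bp
Sorted largest to smallest: 85, 58, 22, 21, 15, 15 bp.

85, 58, 22, 21, 15, 15 bp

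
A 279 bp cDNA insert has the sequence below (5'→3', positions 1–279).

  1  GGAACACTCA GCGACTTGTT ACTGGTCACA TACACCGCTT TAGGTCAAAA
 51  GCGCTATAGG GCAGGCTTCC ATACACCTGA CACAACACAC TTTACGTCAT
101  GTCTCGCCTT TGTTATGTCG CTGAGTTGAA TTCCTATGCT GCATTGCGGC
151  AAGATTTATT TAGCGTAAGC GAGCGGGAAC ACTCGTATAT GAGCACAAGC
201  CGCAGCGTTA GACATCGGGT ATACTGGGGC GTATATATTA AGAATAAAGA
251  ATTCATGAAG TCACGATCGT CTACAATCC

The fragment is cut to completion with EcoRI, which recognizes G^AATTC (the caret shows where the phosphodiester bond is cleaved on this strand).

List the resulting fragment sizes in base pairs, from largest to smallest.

EcoRI sites (GAATTC) start at positions 128, 249.
EcoRI cuts after the first base of each site, so after positions 128, 249.
Linear molecule, 2 cuts → 3 fragments:
  1–128 → 128 bp
  129–249 → 121 bp
  250–279 → 30 bp
Sorted largest to smallest: 128, 121, 30 bp.

128, 121, 30 bp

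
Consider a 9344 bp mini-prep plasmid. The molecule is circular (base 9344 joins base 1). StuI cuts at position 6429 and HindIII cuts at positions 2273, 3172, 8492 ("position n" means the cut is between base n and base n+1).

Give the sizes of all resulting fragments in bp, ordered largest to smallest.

Combined cut positions (sorted): 2273, 3172, 6429, 8492.
Circular molecule, 4 cuts → 4 fragments:
  3172 − 2273 = 899 bp
  6429 − 3172 = 3257 bp
  8492 − 6429 = 2063 bp
  wrap: 9344 − 8492 + 2273 = 3125 bp
Sorted largest to smallest: 3257, 3125, 2063, 899 bp.

3257, 3125, 2063, 899 bp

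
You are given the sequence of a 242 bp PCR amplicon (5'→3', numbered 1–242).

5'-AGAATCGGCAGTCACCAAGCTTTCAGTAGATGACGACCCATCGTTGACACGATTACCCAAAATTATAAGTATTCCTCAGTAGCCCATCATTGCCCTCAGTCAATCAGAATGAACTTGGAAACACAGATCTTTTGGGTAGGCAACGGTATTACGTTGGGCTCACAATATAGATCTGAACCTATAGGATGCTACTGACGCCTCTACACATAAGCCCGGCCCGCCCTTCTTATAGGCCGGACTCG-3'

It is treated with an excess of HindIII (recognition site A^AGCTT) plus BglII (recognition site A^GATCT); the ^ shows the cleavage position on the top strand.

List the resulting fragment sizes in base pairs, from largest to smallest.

108, 73, 44, 17 bp

The HindIII site (AAGCTT) starts at position 17.
HindIII cuts after the first base of each site, so after position 17.
BglII sites (AGATCT) start at positions 125, 169.
BglII cuts after the first base of each site, so after positions 125, 169.
Combined cut positions: 17, 125, 169.
Linear molecule, 3 cuts → 4 fragments:
  1–17 → 17 bp
  18–125 → 108 bp
  126–169 → 44 bp
  170–242 → 73 bp
Sorted largest to smallest: 108, 73, 44, 17 bp.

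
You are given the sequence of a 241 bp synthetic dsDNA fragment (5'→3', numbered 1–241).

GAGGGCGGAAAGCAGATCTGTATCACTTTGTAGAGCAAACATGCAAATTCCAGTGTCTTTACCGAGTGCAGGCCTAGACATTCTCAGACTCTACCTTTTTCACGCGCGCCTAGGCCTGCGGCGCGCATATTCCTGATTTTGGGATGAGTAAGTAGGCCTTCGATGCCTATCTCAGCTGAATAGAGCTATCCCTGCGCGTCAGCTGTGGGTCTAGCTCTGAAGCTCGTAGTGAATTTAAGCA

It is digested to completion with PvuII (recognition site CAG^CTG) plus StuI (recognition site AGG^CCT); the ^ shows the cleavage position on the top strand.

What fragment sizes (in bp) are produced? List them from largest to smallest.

72, 42, 42, 39, 27, 19 bp

PvuII sites (CAGCTG) start at positions 173, 200.
PvuII cuts after base 3 of each site, so after positions 175, 202.
StuI sites (AGGCCT) start at positions 70, 112, 154.
StuI cuts after base 3 of each site, so after positions 72, 114, 156.
Combined cut positions: 72, 114, 156, 175, 202.
Linear molecule, 5 cuts → 6 fragments:
  1–72 → 72 bp
  73–114 → 42 bp
  115–156 → 42 bp
  157–175 → 19 bp
  176–202 → 27 bp
  203–241 → 39 bp
Sorted largest to smallest: 72, 42, 42, 39, 27, 19 bp.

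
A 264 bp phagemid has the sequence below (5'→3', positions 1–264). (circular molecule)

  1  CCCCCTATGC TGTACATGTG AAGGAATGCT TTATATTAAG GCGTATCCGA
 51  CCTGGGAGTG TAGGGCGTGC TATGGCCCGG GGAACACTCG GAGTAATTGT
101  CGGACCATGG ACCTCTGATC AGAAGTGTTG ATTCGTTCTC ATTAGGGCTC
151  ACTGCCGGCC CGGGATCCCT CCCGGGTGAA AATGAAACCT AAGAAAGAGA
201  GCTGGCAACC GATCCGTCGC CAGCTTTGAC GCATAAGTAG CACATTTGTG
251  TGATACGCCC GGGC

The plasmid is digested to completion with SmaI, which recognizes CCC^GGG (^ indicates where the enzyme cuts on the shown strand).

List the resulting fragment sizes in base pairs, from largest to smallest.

87, 83, 82, 12 bp

SmaI sites (CCCGGG) start at positions 76, 159, 171, 258.
SmaI cuts after base 3 of each site, so after positions 78, 161, 173, 260.
Circular molecule, 4 cuts → 4 fragments:
  79–161 → 83 bp
  162–173 → 12 bp
  174–260 → 87 bp
  261–264 then 1–78 → 4 + 78 = 82 bp
Sorted largest to smallest: 87, 83, 82, 12 bp.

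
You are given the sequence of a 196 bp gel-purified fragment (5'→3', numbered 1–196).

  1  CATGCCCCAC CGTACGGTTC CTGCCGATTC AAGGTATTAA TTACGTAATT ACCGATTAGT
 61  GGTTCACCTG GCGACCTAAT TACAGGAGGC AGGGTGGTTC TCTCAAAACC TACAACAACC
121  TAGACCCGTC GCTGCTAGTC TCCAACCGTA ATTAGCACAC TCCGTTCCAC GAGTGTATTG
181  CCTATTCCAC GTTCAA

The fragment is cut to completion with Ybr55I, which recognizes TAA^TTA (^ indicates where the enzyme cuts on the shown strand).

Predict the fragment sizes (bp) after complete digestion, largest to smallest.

Ybr55I sites (TAATTA) start at positions 38, 46, 77, 149.
Ybr55I cuts after base 3 of each site, so after positions 40, 48, 79, 151.
Linear molecule, 4 cuts → 5 fragments:
  1–40 → 40 bp
  41–48 → 8 bp
  49–79 → 31 bp
  80–151 → 72 bp
  152–196 → 45 bp
Sorted largest to smallest: 72, 45, 40, 31, 8 bp.

72, 45, 40, 31, 8 bp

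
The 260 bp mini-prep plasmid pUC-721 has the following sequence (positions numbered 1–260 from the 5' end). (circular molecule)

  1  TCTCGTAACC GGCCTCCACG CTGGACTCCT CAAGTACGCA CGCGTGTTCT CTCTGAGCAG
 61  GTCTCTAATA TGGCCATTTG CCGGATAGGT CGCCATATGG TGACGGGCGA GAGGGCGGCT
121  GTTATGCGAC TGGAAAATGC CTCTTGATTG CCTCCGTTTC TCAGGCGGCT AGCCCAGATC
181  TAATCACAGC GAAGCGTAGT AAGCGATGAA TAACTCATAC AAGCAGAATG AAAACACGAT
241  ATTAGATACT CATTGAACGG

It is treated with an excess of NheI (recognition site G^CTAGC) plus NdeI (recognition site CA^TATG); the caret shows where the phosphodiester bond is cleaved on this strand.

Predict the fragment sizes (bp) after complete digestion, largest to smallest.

The NheI site (GCTAGC) starts at position 168.
NheI cuts after the first base of each site, so after position 168.
The NdeI site (CATATG) starts at position 94.
NdeI cuts after base 2 of each site, so after position 95.
Combined cut positions: 95, 168.
Circular molecule, 2 cuts → 2 fragments:
  96–168 → 73 bp
  169–260 then 1–95 → 92 + 95 = 187 bp
Sorted largest to smallest: 187, 73 bp.

187, 73 bp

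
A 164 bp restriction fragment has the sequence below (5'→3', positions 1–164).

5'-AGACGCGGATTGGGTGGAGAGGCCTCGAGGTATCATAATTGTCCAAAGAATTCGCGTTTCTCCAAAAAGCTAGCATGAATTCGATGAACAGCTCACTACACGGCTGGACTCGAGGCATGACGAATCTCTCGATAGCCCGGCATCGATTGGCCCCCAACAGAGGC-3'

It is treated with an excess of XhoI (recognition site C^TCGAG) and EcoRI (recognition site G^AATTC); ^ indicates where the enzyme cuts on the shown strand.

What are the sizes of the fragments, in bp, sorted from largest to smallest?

55, 32, 29, 24, 24 bp

XhoI sites (CTCGAG) start at positions 24, 109.
XhoI cuts after the first base of each site, so after positions 24, 109.
EcoRI sites (GAATTC) start at positions 48, 77.
EcoRI cuts after the first base of each site, so after positions 48, 77.
Combined cut positions: 24, 48, 77, 109.
Linear molecule, 4 cuts → 5 fragments:
  1–24 → 24 bp
  25–48 → 24 bp
  49–77 → 29 bp
  78–109 → 32 bp
  110–164 → 55 bp
Sorted largest to smallest: 55, 32, 29, 24, 24 bp.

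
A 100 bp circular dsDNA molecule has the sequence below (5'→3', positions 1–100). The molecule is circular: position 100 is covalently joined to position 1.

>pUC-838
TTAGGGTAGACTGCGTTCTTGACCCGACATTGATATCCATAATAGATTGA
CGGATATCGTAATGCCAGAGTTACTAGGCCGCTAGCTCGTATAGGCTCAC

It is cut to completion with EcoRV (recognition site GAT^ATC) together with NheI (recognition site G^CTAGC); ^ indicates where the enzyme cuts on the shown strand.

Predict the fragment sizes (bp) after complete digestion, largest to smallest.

EcoRV sites (GATATC) start at positions 32, 53.
EcoRV cuts after base 3 of each site, so after positions 34, 55.
The NheI site (GCTAGC) starts at position 81.
NheI cuts after the first base of each site, so after position 81.
Combined cut positions: 34, 55, 81.
Circular molecule, 3 cuts → 3 fragments:
  35–55 → 21 bp
  56–81 → 26 bp
  82–100 then 1–34 → 19 + 34 = 53 bp
Sorted largest to smallest: 53, 26, 21 bp.

53, 26, 21 bp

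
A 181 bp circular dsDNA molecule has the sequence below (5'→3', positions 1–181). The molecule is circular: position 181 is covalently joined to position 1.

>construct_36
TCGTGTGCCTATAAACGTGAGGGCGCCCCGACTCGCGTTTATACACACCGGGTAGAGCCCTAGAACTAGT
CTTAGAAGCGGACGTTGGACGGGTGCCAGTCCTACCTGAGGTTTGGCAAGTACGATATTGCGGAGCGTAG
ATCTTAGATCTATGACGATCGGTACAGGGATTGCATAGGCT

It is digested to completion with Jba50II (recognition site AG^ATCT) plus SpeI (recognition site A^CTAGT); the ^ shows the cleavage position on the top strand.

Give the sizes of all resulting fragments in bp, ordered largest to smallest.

99, 75, 7 bp

Jba50II sites (AGATCT) start at positions 139, 146.
Jba50II cuts after base 2 of each site, so after positions 140, 147.
The SpeI site (ACTAGT) starts at position 65.
SpeI cuts after the first base of each site, so after position 65.
Combined cut positions: 65, 140, 147.
Circular molecule, 3 cuts → 3 fragments:
  66–140 → 75 bp
  141–147 → 7 bp
  148–181 then 1–65 → 34 + 65 = 99 bp
Sorted largest to smallest: 99, 75, 7 bp.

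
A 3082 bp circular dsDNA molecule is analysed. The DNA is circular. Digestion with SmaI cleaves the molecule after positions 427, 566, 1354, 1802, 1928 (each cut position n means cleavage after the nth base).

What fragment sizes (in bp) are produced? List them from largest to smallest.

1581, 788, 448, 139, 126 bp

Circular molecule, 5 cuts → 5 fragments:
  566 − 427 = 139 bp
  1354 − 566 = 788 bp
  1802 − 1354 = 448 bp
  1928 − 1802 = 126 bp
  wrap: 3082 − 1928 + 427 = 1581 bp
Sorted largest to smallest: 1581, 788, 448, 139, 126 bp.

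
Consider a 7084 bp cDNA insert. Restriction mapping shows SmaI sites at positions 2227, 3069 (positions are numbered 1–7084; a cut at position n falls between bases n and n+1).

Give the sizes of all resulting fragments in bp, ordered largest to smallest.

4015, 2227, 842 bp

Linear molecule, 2 cuts → 3 fragments:
  2227 − 0 = 2227 bp
  3069 − 2227 = 842 bp
  7084 − 3069 = 4015 bp
Sorted largest to smallest: 4015, 2227, 842 bp.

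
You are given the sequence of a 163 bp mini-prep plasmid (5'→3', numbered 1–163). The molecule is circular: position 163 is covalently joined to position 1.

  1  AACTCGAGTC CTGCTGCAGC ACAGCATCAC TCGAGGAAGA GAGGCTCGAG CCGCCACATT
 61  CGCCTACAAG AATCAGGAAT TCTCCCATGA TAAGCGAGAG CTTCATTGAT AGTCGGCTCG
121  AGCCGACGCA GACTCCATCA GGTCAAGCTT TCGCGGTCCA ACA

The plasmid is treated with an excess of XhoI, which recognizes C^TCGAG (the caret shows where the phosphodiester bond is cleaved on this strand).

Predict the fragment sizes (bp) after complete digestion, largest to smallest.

XhoI sites (CTCGAG) start at positions 3, 30, 45, 117.
XhoI cuts after the first base of each site, so after positions 3, 30, 45, 117.
Circular molecule, 4 cuts → 4 fragments:
  4–30 → 27 bp
  31–45 → 15 bp
  46–117 → 72 bp
  118–163 then 1–3 → 46 + 3 = 49 bp
Sorted largest to smallest: 72, 49, 27, 15 bp.

72, 49, 27, 15 bp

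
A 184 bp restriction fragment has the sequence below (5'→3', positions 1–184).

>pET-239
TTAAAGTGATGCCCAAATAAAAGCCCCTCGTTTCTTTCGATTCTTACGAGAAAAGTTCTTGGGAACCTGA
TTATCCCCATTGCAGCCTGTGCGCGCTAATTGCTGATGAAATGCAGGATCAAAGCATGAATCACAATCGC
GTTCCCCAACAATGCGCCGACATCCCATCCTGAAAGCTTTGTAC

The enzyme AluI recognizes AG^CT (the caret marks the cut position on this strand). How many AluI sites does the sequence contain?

AGCT occurs starting at position 175.
AluI cuts at 1 site.

1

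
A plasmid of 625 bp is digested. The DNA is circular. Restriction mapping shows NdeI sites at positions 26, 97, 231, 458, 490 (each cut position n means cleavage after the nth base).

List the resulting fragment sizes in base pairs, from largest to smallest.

227, 161, 134, 71, 32 bp

Circular molecule, 5 cuts → 5 fragments:
  97 − 26 = 71 bp
  231 − 97 = 134 bp
  458 − 231 = 227 bp
  490 − 458 = 32 bp
  wrap: 625 − 490 + 26 = 161 bp
Sorted largest to smallest: 227, 161, 134, 71, 32 bp.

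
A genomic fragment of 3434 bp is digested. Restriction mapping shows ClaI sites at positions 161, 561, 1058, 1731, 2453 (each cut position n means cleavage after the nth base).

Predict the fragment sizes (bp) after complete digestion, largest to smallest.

Linear molecule, 5 cuts → 6 fragments:
  161 − 0 = 161 bp
  561 − 161 = 400 bp
  1058 − 561 = 497 bp
  1731 − 1058 = 673 bp
  2453 − 1731 = 722 bp
  3434 − 2453 = 981 bp
Sorted largest to smallest: 981, 722, 673, 497, 400, 161 bp.

981, 722, 673, 497, 400, 161 bp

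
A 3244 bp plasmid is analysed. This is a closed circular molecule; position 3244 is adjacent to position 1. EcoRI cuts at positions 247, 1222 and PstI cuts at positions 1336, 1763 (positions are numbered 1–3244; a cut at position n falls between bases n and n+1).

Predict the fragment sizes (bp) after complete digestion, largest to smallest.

1728, 975, 427, 114 bp

Combined cut positions (sorted): 247, 1222, 1336, 1763.
Circular molecule, 4 cuts → 4 fragments:
  1222 − 247 = 975 bp
  1336 − 1222 = 114 bp
  1763 − 1336 = 427 bp
  wrap: 3244 − 1763 + 247 = 1728 bp
Sorted largest to smallest: 1728, 975, 427, 114 bp.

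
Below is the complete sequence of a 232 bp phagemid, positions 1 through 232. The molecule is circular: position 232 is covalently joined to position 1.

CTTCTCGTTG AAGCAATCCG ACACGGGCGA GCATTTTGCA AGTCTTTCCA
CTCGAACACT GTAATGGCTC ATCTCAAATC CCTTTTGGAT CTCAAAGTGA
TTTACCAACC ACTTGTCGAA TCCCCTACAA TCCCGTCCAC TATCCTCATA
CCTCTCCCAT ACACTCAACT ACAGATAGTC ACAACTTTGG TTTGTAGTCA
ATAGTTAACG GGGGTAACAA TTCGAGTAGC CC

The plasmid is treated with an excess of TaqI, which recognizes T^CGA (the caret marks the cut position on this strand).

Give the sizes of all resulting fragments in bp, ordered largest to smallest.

TaqI sites (TCGA) start at positions 52, 116, 222.
TaqI cuts after the first base of each site, so after positions 52, 116, 222.
Circular molecule, 3 cuts → 3 fragments:
  53–116 → 64 bp
  117–222 → 106 bp
  223–232 then 1–52 → 10 + 52 = 62 bp
Sorted largest to smallest: 106, 64, 62 bp.

106, 64, 62 bp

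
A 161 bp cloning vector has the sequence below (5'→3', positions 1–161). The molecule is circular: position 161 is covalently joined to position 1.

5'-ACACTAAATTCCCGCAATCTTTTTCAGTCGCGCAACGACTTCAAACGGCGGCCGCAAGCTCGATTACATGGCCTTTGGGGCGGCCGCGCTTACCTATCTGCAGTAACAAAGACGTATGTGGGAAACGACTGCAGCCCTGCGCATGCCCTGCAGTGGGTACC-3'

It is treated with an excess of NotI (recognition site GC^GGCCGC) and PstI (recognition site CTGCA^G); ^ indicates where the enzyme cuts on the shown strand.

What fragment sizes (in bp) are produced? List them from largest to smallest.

58, 32, 31, 21, 19 bp

NotI sites (GCGGCCGC) start at positions 48, 80.
NotI cuts after base 2 of each site, so after positions 49, 81.
PstI sites (CTGCAG) start at positions 98, 129, 148.
PstI cuts after base 5 of each site (before the last base), so after positions 102, 133, 152.
Combined cut positions: 49, 81, 102, 133, 152.
Circular molecule, 5 cuts → 5 fragments:
  50–81 → 32 bp
  82–102 → 21 bp
  103–133 → 31 bp
  134–152 → 19 bp
  153–161 then 1–49 → 9 + 49 = 58 bp
Sorted largest to smallest: 58, 32, 31, 21, 19 bp.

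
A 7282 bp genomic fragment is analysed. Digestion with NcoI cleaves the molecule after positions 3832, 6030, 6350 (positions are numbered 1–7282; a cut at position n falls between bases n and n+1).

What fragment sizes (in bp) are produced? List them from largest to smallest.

3832, 2198, 932, 320 bp

Linear molecule, 3 cuts → 4 fragments:
  3832 − 0 = 3832 bp
  6030 − 3832 = 2198 bp
  6350 − 6030 = 320 bp
  7282 − 6350 = 932 bp
Sorted largest to smallest: 3832, 2198, 932, 320 bp.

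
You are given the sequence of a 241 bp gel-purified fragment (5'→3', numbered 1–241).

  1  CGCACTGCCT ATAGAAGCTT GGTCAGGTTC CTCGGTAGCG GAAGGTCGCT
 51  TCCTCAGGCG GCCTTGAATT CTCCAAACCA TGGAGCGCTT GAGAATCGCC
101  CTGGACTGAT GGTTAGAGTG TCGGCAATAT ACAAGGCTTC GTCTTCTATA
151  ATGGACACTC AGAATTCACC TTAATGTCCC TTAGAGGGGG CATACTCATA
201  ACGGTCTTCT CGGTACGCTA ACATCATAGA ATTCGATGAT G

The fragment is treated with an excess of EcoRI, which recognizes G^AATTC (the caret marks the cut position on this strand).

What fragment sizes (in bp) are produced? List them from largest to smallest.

EcoRI sites (GAATTC) start at positions 66, 162, 229.
EcoRI cuts after the first base of each site, so after positions 66, 162, 229.
Linear molecule, 3 cuts → 4 fragments:
  1–66 → 66 bp
  67–162 → 96 bp
  163–229 → 67 bp
  230–241 → 12 bp
Sorted largest to smallest: 96, 67, 66, 12 bp.

96, 67, 66, 12 bp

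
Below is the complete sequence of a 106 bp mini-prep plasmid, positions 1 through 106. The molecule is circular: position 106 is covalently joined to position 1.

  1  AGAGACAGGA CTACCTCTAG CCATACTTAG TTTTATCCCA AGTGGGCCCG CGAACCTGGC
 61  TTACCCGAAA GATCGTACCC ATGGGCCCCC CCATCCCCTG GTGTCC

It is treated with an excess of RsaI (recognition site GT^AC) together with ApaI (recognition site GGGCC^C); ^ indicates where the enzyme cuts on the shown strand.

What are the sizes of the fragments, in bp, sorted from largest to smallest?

The RsaI site (GTAC) starts at position 75.
RsaI cuts after base 2 of each site, so after position 76.
ApaI sites (GGGCCC) start at positions 44, 83.
ApaI cuts after base 5 of each site (before the last base), so after positions 48, 87.
Combined cut positions: 48, 76, 87.
Circular molecule, 3 cuts → 3 fragments:
  49–76 → 28 bp
  77–87 → 11 bp
  88–106 then 1–48 → 19 + 48 = 67 bp
Sorted largest to smallest: 67, 28, 11 bp.

67, 28, 11 bp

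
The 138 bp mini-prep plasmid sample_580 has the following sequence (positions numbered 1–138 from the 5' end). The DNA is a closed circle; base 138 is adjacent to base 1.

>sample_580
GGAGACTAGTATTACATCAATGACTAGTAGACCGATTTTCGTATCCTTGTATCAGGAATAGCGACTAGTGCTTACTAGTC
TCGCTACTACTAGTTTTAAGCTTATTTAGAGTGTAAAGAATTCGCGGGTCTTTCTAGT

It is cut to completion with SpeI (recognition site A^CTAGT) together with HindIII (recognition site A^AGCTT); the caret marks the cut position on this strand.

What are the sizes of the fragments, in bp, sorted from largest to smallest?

45, 41, 18, 15, 10, 9 bp

SpeI sites (ACTAGT) start at positions 5, 23, 64, 74, 89.
SpeI cuts after the first base of each site, so after positions 5, 23, 64, 74, 89.
The HindIII site (AAGCTT) starts at position 98.
HindIII cuts after the first base of each site, so after position 98.
Combined cut positions: 5, 23, 64, 74, 89, 98.
Circular molecule, 6 cuts → 6 fragments:
  6–23 → 18 bp
  24–64 → 41 bp
  65–74 → 10 bp
  75–89 → 15 bp
  90–98 → 9 bp
  99–138 then 1–5 → 40 + 5 = 45 bp
Sorted largest to smallest: 45, 41, 18, 15, 10, 9 bp.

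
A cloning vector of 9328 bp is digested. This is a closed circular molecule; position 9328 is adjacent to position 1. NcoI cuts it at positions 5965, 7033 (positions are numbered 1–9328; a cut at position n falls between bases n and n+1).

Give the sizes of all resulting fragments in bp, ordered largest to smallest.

Circular molecule, 2 cuts → 2 fragments:
  7033 − 5965 = 1068 bp
  wrap: 9328 − 7033 + 5965 = 8260 bp
Sorted largest to smallest: 8260, 1068 bp.

8260, 1068 bp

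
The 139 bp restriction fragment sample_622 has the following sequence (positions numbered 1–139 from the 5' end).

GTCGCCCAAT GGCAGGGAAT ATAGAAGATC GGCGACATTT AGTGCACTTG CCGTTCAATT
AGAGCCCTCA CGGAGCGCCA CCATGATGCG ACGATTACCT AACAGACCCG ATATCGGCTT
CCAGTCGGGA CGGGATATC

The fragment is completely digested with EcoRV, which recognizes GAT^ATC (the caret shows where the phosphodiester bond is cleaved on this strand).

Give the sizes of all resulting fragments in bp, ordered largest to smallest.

EcoRV sites (GATATC) start at positions 110, 134.
EcoRV cuts after base 3 of each site, so after positions 112, 136.
Linear molecule, 2 cuts → 3 fragments:
  1–112 → 112 bp
  113–136 → 24 bp
  137–139 → 3 bp
Sorted largest to smallest: 112, 24, 3 bp.

112, 24, 3 bp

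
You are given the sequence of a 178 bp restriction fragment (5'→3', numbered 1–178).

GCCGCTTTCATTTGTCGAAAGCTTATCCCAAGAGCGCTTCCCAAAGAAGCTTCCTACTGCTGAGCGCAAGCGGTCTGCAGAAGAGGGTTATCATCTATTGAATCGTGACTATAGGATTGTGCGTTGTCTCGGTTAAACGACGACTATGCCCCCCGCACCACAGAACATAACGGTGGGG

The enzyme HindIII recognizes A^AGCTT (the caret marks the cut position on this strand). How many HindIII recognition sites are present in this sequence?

2

AAGCTT occurs starting at positions 19, 47.
HindIII cuts at 2 sites.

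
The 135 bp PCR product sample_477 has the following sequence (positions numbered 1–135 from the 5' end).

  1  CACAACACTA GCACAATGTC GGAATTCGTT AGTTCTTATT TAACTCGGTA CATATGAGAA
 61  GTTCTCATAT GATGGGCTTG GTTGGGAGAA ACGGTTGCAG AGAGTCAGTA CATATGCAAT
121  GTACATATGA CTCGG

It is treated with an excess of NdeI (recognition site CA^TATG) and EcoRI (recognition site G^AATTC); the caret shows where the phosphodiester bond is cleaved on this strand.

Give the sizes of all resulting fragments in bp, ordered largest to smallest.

45, 30, 22, 15, 13, 10 bp

NdeI sites (CATATG) start at positions 51, 66, 111, 124.
NdeI cuts after base 2 of each site, so after positions 52, 67, 112, 125.
The EcoRI site (GAATTC) starts at position 22.
EcoRI cuts after the first base of each site, so after position 22.
Combined cut positions: 22, 52, 67, 112, 125.
Linear molecule, 5 cuts → 6 fragments:
  1–22 → 22 bp
  23–52 → 30 bp
  53–67 → 15 bp
  68–112 → 45 bp
  113–125 → 13 bp
  126–135 → 10 bp
Sorted largest to smallest: 45, 30, 22, 15, 13, 10 bp.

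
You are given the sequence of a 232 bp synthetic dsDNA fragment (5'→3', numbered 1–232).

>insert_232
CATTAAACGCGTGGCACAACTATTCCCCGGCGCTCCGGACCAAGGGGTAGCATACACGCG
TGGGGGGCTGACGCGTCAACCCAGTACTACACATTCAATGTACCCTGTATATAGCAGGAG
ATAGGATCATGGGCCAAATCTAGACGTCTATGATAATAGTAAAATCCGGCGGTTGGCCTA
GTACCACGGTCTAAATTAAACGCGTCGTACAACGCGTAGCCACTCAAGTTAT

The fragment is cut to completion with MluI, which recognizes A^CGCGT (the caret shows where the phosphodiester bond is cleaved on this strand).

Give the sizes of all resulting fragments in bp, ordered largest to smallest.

MluI sites (ACGCGT) start at positions 7, 56, 71, 200, 212.
MluI cuts after the first base of each site, so after positions 7, 56, 71, 200, 212.
Linear molecule, 5 cuts → 6 fragments:
  1–7 → 7 bp
  8–56 → 49 bp
  57–71 → 15 bp
  72–200 → 129 bp
  201–212 → 12 bp
  213–232 → 20 bp
Sorted largest to smallest: 129, 49, 20, 15, 12, 7 bp.

129, 49, 20, 15, 12, 7 bp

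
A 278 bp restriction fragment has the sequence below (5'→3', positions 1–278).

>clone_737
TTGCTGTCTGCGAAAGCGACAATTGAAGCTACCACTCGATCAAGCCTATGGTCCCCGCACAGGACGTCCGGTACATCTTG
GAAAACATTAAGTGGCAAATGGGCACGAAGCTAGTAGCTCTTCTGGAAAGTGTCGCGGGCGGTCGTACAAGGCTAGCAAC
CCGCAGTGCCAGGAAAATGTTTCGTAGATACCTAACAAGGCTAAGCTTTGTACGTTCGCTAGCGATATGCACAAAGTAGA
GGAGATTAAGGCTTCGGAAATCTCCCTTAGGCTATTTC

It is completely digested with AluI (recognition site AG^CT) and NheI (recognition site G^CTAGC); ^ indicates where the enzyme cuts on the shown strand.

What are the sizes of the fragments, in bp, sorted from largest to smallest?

82, 60, 53, 35, 28, 13, 7 bp

AluI sites (AGCT) start at positions 27, 109, 116, 204.
AluI cuts after base 2 of each site, so after positions 28, 110, 117, 205.
NheI sites (GCTAGC) start at positions 152, 218.
NheI cuts after the first base of each site, so after positions 152, 218.
Combined cut positions: 28, 110, 117, 152, 205, 218.
Linear molecule, 6 cuts → 7 fragments:
  1–28 → 28 bp
  29–110 → 82 bp
  111–117 → 7 bp
  118–152 → 35 bp
  153–205 → 53 bp
  206–218 → 13 bp
  219–278 → 60 bp
Sorted largest to smallest: 82, 60, 53, 35, 28, 13, 7 bp.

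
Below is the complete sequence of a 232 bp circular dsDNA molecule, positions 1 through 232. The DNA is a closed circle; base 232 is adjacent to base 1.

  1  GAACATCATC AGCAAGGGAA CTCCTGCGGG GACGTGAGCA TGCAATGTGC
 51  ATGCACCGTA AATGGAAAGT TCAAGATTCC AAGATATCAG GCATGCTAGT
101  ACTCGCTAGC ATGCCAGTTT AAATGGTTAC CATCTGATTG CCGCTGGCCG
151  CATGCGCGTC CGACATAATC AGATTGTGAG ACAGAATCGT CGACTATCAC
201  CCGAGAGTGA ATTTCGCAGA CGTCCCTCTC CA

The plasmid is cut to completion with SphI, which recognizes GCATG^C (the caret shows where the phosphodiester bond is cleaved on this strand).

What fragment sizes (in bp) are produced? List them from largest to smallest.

SphI sites (GCATGC) start at positions 38, 49, 91, 109, 150.
SphI cuts after base 5 of each site (before the last base), so after positions 42, 53, 95, 113, 154.
Circular molecule, 5 cuts → 5 fragments:
  43–53 → 11 bp
  54–95 → 42 bp
  96–113 → 18 bp
  114–154 → 41 bp
  155–232 then 1–42 → 78 + 42 = 120 bp
Sorted largest to smallest: 120, 42, 41, 18, 11 bp.

120, 42, 41, 18, 11 bp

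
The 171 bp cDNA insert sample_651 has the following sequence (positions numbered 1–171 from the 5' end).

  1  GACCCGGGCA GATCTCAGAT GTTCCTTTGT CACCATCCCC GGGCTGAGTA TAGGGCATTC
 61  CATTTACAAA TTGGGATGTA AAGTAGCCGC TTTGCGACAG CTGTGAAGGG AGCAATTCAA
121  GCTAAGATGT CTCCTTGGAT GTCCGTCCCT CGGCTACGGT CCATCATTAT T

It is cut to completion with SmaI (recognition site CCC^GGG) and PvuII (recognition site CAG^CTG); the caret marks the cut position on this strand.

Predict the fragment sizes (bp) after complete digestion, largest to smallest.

SmaI sites (CCCGGG) start at positions 3, 38.
SmaI cuts after base 3 of each site, so after positions 5, 40.
The PvuII site (CAGCTG) starts at position 98.
PvuII cuts after base 3 of each site, so after position 100.
Combined cut positions: 5, 40, 100.
Linear molecule, 3 cuts → 4 fragments:
  1–5 → 5 bp
  6–40 → 35 bp
  41–100 → 60 bp
  101–171 → 71 bp
Sorted largest to smallest: 71, 60, 35, 5 bp.

71, 60, 35, 5 bp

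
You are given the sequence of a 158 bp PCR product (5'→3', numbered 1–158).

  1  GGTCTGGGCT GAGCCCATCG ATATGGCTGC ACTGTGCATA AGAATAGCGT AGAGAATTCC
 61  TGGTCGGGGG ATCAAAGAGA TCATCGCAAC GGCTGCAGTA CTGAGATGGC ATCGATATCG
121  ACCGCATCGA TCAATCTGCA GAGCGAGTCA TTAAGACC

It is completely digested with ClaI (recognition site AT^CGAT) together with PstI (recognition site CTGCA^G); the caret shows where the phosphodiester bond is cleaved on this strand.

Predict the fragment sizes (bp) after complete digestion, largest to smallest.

79, 18, 18, 15, 15, 13 bp

ClaI sites (ATCGAT) start at positions 17, 111, 126.
ClaI cuts after base 2 of each site, so after positions 18, 112, 127.
PstI sites (CTGCAG) start at positions 93, 136.
PstI cuts after base 5 of each site (before the last base), so after positions 97, 140.
Combined cut positions: 18, 97, 112, 127, 140.
Linear molecule, 5 cuts → 6 fragments:
  1–18 → 18 bp
  19–97 → 79 bp
  98–112 → 15 bp
  113–127 → 15 bp
  128–140 → 13 bp
  141–158 → 18 bp
Sorted largest to smallest: 79, 18, 18, 15, 15, 13 bp.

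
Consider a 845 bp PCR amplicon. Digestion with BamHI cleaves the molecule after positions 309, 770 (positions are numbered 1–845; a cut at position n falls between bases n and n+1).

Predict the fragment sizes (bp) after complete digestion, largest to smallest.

Linear molecule, 2 cuts → 3 fragments:
  309 − 0 = 309 bp
  770 − 309 = 461 bp
  845 − 770 = 75 bp
Sorted largest to smallest: 461, 309, 75 bp.

461, 309, 75 bp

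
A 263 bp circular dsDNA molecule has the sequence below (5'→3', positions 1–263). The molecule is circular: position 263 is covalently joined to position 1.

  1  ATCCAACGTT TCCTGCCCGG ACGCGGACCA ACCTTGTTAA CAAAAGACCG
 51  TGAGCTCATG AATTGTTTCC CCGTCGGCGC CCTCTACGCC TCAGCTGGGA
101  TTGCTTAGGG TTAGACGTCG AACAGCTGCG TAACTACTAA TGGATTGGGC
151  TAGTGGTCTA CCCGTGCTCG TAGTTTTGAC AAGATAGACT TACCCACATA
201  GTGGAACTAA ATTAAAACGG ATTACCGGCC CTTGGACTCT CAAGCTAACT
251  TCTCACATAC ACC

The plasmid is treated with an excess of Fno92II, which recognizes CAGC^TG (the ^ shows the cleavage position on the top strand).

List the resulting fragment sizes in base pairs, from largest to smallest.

Fno92II sites (CAGCTG) start at positions 92, 123.
Fno92II cuts after base 4 of each site, so after positions 95, 126.
Circular molecule, 2 cuts → 2 fragments:
  96–126 → 31 bp
  127–263 then 1–95 → 137 + 95 = 232 bp
Sorted largest to smallest: 232, 31 bp.

232, 31 bp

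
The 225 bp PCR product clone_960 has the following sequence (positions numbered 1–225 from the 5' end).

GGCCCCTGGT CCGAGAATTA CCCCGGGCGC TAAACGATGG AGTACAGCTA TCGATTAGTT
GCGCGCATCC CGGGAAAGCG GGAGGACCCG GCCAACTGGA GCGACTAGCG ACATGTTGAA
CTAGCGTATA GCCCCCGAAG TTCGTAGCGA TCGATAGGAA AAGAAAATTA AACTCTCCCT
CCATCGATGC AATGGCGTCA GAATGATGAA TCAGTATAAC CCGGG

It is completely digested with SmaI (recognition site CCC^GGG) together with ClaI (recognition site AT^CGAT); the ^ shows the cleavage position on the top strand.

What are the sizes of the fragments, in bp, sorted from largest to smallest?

SmaI sites (CCCGGG) start at positions 22, 69, 220.
SmaI cuts after base 3 of each site, so after positions 24, 71, 222.
ClaI sites (ATCGAT) start at positions 50, 150, 183.
ClaI cuts after base 2 of each site, so after positions 51, 151, 184.
Combined cut positions: 24, 51, 71, 151, 184, 222.
Linear molecule, 6 cuts → 7 fragments:
  1–24 → 24 bp
  25–51 → 27 bp
  52–71 → 20 bp
  72–151 → 80 bp
  152–184 → 33 bp
  185–222 → 38 bp
  223–225 → 3 bp
Sorted largest to smallest: 80, 38, 33, 27, 24, 20, 3 bp.

80, 38, 33, 27, 24, 20, 3 bp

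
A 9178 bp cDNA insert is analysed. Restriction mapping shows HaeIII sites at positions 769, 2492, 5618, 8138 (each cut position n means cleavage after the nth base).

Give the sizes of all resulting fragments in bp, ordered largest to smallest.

3126, 2520, 1723, 1040, 769 bp

Linear molecule, 4 cuts → 5 fragments:
  769 − 0 = 769 bp
  2492 − 769 = 1723 bp
  5618 − 2492 = 3126 bp
  8138 − 5618 = 2520 bp
  9178 − 8138 = 1040 bp
Sorted largest to smallest: 3126, 2520, 1723, 1040, 769 bp.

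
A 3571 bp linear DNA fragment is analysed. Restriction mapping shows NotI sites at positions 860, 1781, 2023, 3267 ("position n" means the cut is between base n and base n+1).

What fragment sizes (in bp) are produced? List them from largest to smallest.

1244, 921, 860, 304, 242 bp

Linear molecule, 4 cuts → 5 fragments:
  860 − 0 = 860 bp
  1781 − 860 = 921 bp
  2023 − 1781 = 242 bp
  3267 − 2023 = 1244 bp
  3571 − 3267 = 304 bp
Sorted largest to smallest: 1244, 921, 860, 304, 242 bp.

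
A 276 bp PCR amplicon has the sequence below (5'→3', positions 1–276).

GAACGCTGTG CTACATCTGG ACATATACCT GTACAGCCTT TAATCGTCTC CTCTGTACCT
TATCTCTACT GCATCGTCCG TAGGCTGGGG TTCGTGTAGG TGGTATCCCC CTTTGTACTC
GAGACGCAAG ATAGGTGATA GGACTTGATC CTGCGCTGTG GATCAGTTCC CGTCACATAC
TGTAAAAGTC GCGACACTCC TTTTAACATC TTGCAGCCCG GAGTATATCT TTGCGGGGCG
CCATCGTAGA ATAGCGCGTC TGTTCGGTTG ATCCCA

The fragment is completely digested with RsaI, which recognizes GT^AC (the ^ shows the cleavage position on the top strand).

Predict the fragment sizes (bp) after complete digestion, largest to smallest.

160, 60, 32, 24 bp

RsaI sites (GTAC) start at positions 31, 55, 115.
RsaI cuts after base 2 of each site, so after positions 32, 56, 116.
Linear molecule, 3 cuts → 4 fragments:
  1–32 → 32 bp
  33–56 → 24 bp
  57–116 → 60 bp
  117–276 → 160 bp
Sorted largest to smallest: 160, 60, 32, 24 bp.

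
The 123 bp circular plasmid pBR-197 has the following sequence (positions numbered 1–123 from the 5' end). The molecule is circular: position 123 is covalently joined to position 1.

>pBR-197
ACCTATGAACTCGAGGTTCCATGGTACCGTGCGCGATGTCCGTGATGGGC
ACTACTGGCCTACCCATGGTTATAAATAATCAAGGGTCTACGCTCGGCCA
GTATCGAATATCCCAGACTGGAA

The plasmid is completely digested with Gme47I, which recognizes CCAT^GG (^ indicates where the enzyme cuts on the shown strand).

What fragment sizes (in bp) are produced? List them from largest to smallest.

78, 45 bp

Gme47I sites (CCATGG) start at positions 19, 64.
Gme47I cuts after base 4 of each site, so after positions 22, 67.
Circular molecule, 2 cuts → 2 fragments:
  23–67 → 45 bp
  68–123 then 1–22 → 56 + 22 = 78 bp
Sorted largest to smallest: 78, 45 bp.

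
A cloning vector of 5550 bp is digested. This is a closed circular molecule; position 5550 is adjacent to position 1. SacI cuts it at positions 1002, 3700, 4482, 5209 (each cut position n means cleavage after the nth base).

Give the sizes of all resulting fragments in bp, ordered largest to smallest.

2698, 1343, 782, 727 bp

Circular molecule, 4 cuts → 4 fragments:
  3700 − 1002 = 2698 bp
  4482 − 3700 = 782 bp
  5209 − 4482 = 727 bp
  wrap: 5550 − 5209 + 1002 = 1343 bp
Sorted largest to smallest: 2698, 1343, 782, 727 bp.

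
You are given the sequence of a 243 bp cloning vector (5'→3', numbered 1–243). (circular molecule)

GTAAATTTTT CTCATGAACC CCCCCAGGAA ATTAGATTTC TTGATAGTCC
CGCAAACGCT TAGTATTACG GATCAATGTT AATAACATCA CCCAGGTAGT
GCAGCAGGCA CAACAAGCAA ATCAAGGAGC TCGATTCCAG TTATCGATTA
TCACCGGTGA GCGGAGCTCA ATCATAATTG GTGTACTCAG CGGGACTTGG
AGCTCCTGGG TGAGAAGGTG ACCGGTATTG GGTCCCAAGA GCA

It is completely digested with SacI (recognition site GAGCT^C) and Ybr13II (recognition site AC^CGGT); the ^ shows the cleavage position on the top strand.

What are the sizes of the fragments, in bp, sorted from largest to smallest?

SacI sites (GAGCTC) start at positions 127, 164, 200.
SacI cuts after base 5 of each site (before the last base), so after positions 131, 168, 204.
Ybr13II sites (ACCGGT) start at positions 153, 221.
Ybr13II cuts after base 2 of each site, so after positions 154, 222.
Combined cut positions: 131, 154, 168, 204, 222.
Circular molecule, 5 cuts → 5 fragments:
  132–154 → 23 bp
  155–168 → 14 bp
  169–204 → 36 bp
  205–222 → 18 bp
  223–243 then 1–131 → 21 + 131 = 152 bp
Sorted largest to smallest: 152, 36, 23, 18, 14 bp.

152, 36, 23, 18, 14 bp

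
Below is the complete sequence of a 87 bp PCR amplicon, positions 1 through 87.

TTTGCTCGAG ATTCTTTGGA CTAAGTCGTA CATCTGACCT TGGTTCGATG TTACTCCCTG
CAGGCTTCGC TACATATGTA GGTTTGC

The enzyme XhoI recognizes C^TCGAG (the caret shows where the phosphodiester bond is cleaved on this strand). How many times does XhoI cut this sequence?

1

CTCGAG occurs starting at position 5.
XhoI cuts at 1 site.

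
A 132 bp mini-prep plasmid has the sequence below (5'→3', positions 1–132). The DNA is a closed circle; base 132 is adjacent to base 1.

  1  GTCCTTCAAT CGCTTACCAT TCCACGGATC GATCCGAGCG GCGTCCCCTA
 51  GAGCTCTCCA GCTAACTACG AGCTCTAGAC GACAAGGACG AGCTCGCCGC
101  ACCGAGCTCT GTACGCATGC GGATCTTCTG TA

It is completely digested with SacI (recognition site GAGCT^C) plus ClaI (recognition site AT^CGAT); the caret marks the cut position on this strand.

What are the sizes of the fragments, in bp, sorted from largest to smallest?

SacI sites (GAGCTC) start at positions 51, 70, 90, 104.
SacI cuts after base 5 of each site (before the last base), so after positions 55, 74, 94, 108.
The ClaI site (ATCGAT) starts at position 28.
ClaI cuts after base 2 of each site, so after position 29.
Combined cut positions: 29, 55, 74, 94, 108.
Circular molecule, 5 cuts → 5 fragments:
  30–55 → 26 bp
  56–74 → 19 bp
  75–94 → 20 bp
  95–108 → 14 bp
  109–132 then 1–29 → 24 + 29 = 53 bp
Sorted largest to smallest: 53, 26, 20, 19, 14 bp.

53, 26, 20, 19, 14 bp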